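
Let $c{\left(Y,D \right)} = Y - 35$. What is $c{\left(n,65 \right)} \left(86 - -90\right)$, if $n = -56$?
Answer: $-16016$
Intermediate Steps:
$c{\left(Y,D \right)} = -35 + Y$ ($c{\left(Y,D \right)} = Y - 35 = -35 + Y$)
$c{\left(n,65 \right)} \left(86 - -90\right) = \left(-35 - 56\right) \left(86 - -90\right) = - 91 \left(86 + 90\right) = \left(-91\right) 176 = -16016$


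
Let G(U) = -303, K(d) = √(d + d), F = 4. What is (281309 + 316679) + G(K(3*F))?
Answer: 597685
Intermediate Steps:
K(d) = √2*√d (K(d) = √(2*d) = √2*√d)
(281309 + 316679) + G(K(3*F)) = (281309 + 316679) - 303 = 597988 - 303 = 597685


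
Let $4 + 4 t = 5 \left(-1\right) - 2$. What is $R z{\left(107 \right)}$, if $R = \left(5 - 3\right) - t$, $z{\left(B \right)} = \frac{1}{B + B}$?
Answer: $\frac{19}{856} \approx 0.022196$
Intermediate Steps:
$t = - \frac{11}{4}$ ($t = -1 + \frac{5 \left(-1\right) - 2}{4} = -1 + \frac{-5 - 2}{4} = -1 + \frac{1}{4} \left(-7\right) = -1 - \frac{7}{4} = - \frac{11}{4} \approx -2.75$)
$z{\left(B \right)} = \frac{1}{2 B}$
$R = \frac{19}{4}$ ($R = \left(5 - 3\right) - - \frac{11}{4} = 2 + \frac{11}{4} = \frac{19}{4} \approx 4.75$)
$R z{\left(107 \right)} = \frac{19 \frac{1}{2 \cdot 107}}{4} = \frac{19 \cdot \frac{1}{2} \cdot \frac{1}{107}}{4} = \frac{19}{4} \cdot \frac{1}{214} = \frac{19}{856}$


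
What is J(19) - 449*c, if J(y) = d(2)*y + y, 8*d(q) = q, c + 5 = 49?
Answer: -78929/4 ≈ -19732.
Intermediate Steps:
c = 44 (c = -5 + 49 = 44)
d(q) = q/8
J(y) = 5*y/4 (J(y) = ((1/8)*2)*y + y = y/4 + y = 5*y/4)
J(19) - 449*c = (5/4)*19 - 449*44 = 95/4 - 19756 = -78929/4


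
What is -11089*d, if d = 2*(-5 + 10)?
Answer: -110890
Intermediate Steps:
d = 10 (d = 2*5 = 10)
-11089*d = -11089*10 = -110890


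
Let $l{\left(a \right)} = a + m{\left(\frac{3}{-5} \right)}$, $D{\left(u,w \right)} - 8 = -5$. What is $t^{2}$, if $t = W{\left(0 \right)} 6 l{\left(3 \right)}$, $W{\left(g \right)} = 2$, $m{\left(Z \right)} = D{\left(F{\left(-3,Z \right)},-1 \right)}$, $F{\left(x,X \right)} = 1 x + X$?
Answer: $5184$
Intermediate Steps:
$F{\left(x,X \right)} = X + x$ ($F{\left(x,X \right)} = x + X = X + x$)
$D{\left(u,w \right)} = 3$ ($D{\left(u,w \right)} = 8 - 5 = 3$)
$m{\left(Z \right)} = 3$
$l{\left(a \right)} = 3 + a$ ($l{\left(a \right)} = a + 3 = 3 + a$)
$t = 72$ ($t = 2 \cdot 6 \left(3 + 3\right) = 12 \cdot 6 = 72$)
$t^{2} = 72^{2} = 5184$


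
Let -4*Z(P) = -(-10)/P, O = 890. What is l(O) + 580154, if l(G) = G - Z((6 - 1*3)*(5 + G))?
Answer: 624041257/1074 ≈ 5.8104e+5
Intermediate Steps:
Z(P) = -5/(2*P) (Z(P) = -(-1)*(-10/P)/4 = -5/(2*P))
l(G) = G + 5/(2*(15 + 3*G)) (l(G) = G - (-5)/(2*((6 - 1*3)*(5 + G))) = G - (-5)/(2*((6 - 3)*(5 + G))) = G - (-5)/(2*(3*(5 + G))) = G - (-5)/(2*(15 + 3*G)) = G + 5/(2*(15 + 3*G)))
l(O) + 580154 = (5/6 + 890*(5 + 890))/(5 + 890) + 580154 = (5/6 + 890*895)/895 + 580154 = (5/6 + 796550)/895 + 580154 = (1/895)*(4779305/6) + 580154 = 955861/1074 + 580154 = 624041257/1074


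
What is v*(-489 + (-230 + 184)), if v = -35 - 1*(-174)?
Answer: -74365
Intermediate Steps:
v = 139 (v = -35 + 174 = 139)
v*(-489 + (-230 + 184)) = 139*(-489 + (-230 + 184)) = 139*(-489 - 46) = 139*(-535) = -74365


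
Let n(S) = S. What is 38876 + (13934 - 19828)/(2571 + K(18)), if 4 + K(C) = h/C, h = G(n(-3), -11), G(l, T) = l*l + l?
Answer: 149702635/3851 ≈ 38874.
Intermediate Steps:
G(l, T) = l + l² (G(l, T) = l² + l = l + l²)
h = 6 (h = -3*(1 - 3) = -3*(-2) = 6)
K(C) = -4 + 6/C
38876 + (13934 - 19828)/(2571 + K(18)) = 38876 + (13934 - 19828)/(2571 + (-4 + 6/18)) = 38876 - 5894/(2571 + (-4 + 6*(1/18))) = 38876 - 5894/(2571 + (-4 + ⅓)) = 38876 - 5894/(2571 - 11/3) = 38876 - 5894/7702/3 = 38876 - 5894*3/7702 = 38876 - 8841/3851 = 149702635/3851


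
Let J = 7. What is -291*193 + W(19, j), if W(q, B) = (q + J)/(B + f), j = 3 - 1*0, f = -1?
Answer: -56150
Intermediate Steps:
j = 3 (j = 3 + 0 = 3)
W(q, B) = (7 + q)/(-1 + B) (W(q, B) = (q + 7)/(B - 1) = (7 + q)/(-1 + B))
-291*193 + W(19, j) = -291*193 + (7 + 19)/(-1 + 3) = -56163 + 26/2 = -56163 + (½)*26 = -56163 + 13 = -56150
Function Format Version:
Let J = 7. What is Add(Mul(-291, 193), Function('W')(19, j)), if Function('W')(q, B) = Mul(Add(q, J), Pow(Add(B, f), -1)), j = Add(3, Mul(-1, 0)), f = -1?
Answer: -56150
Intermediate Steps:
j = 3 (j = Add(3, 0) = 3)
Function('W')(q, B) = Mul(Pow(Add(-1, B), -1), Add(7, q)) (Function('W')(q, B) = Mul(Add(q, 7), Pow(Add(B, -1), -1)) = Mul(Add(7, q), Pow(Add(-1, B), -1)) = Mul(Pow(Add(-1, B), -1), Add(7, q)))
Add(Mul(-291, 193), Function('W')(19, j)) = Add(Mul(-291, 193), Mul(Pow(Add(-1, 3), -1), Add(7, 19))) = Add(-56163, Mul(Pow(2, -1), 26)) = Add(-56163, Mul(Rational(1, 2), 26)) = Add(-56163, 13) = -56150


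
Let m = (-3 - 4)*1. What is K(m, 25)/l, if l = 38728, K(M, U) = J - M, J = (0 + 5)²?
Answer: 4/4841 ≈ 0.00082628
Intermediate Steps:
J = 25 (J = 5² = 25)
m = -7 (m = -7*1 = -7)
K(M, U) = 25 - M
K(m, 25)/l = (25 - 1*(-7))/38728 = (25 + 7)*(1/38728) = 32*(1/38728) = 4/4841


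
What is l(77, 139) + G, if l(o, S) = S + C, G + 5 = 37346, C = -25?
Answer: 37455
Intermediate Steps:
G = 37341 (G = -5 + 37346 = 37341)
l(o, S) = -25 + S (l(o, S) = S - 25 = -25 + S)
l(77, 139) + G = (-25 + 139) + 37341 = 114 + 37341 = 37455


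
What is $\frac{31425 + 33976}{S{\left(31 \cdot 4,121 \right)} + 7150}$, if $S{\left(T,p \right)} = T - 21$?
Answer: $\frac{65401}{7253} \approx 9.0171$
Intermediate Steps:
$S{\left(T,p \right)} = -21 + T$ ($S{\left(T,p \right)} = T - 21 = -21 + T$)
$\frac{31425 + 33976}{S{\left(31 \cdot 4,121 \right)} + 7150} = \frac{31425 + 33976}{\left(-21 + 31 \cdot 4\right) + 7150} = \frac{65401}{\left(-21 + 124\right) + 7150} = \frac{65401}{103 + 7150} = \frac{65401}{7253}$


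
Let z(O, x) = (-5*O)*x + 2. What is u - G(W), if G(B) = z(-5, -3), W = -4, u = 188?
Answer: 261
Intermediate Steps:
z(O, x) = 2 - 5*O*x (z(O, x) = -5*O*x + 2 = 2 - 5*O*x)
G(B) = -73 (G(B) = 2 - 5*(-5)*(-3) = 2 - 75 = -73)
u - G(W) = 188 - 1*(-73) = 188 + 73 = 261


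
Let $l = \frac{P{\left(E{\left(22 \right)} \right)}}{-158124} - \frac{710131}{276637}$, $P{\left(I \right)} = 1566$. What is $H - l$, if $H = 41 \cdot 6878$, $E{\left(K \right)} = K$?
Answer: $\frac{2055922808447635}{7290491498} \approx 2.82 \cdot 10^{5}$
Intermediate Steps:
$l = - \frac{18786994631}{7290491498}$ ($l = \frac{1566}{-158124} - \frac{710131}{276637} = 1566 \left(- \frac{1}{158124}\right) - \frac{710131}{276637} = - \frac{261}{26354} - \frac{710131}{276637} = - \frac{18786994631}{7290491498} \approx -2.5769$)
$H = 281998$
$H - l = 281998 - - \frac{18786994631}{7290491498} = 281998 + \frac{18786994631}{7290491498} = \frac{2055922808447635}{7290491498}$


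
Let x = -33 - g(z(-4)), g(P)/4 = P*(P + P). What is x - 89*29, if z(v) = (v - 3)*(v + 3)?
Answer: -3006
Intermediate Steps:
z(v) = (-3 + v)*(3 + v)
g(P) = 8*P² (g(P) = 4*(P*(P + P)) = 4*(P*(2*P)) = 4*(2*P²) = 8*P²)
x = -425 (x = -33 - 8*(-9 + (-4)²)² = -33 - 8*(-9 + 16)² = -33 - 8*7² = -33 - 8*49 = -33 - 1*392 = -33 - 392 = -425)
x - 89*29 = -425 - 89*29 = -425 - 2581 = -3006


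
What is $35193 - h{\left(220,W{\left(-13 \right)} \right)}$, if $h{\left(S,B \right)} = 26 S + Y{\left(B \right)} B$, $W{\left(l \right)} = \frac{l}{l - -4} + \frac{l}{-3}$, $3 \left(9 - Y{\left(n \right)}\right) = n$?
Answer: $\frac{7152007}{243} \approx 29432.0$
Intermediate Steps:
$Y{\left(n \right)} = 9 - \frac{n}{3}$
$W{\left(l \right)} = - \frac{l}{3} + \frac{l}{4 + l}$ ($W{\left(l \right)} = \frac{l}{l + 4} + l \left(- \frac{1}{3}\right) = \frac{l}{4 + l} - \frac{l}{3} = - \frac{l}{3} + \frac{l}{4 + l}$)
$h{\left(S,B \right)} = 26 S + B \left(9 - \frac{B}{3}\right)$ ($h{\left(S,B \right)} = 26 S + \left(9 - \frac{B}{3}\right) B = 26 S + B \left(9 - \frac{B}{3}\right)$)
$35193 - h{\left(220,W{\left(-13 \right)} \right)} = 35193 - \left(26 \cdot 220 - \frac{\left(-1\right) \left(-13\right) \frac{1}{12 + 3 \left(-13\right)} \left(1 - 13\right) \left(-27 - - \frac{13 \left(1 - 13\right)}{12 + 3 \left(-13\right)}\right)}{3}\right) = 35193 - \left(5720 - \frac{\left(-1\right) \left(-13\right) \frac{1}{12 - 39} \left(-12\right) \left(-27 - \left(-13\right) \frac{1}{12 - 39} \left(-12\right)\right)}{3}\right) = 35193 - \left(5720 - \frac{\left(-1\right) \left(-13\right) \frac{1}{-27} \left(-12\right) \left(-27 - \left(-13\right) \frac{1}{-27} \left(-12\right)\right)}{3}\right) = 35193 - \left(5720 - \frac{\left(-1\right) \left(-13\right) \left(- \frac{1}{27}\right) \left(-12\right) \left(-27 - \left(-13\right) \left(- \frac{1}{27}\right) \left(-12\right)\right)}{3}\right) = 35193 - \left(5720 - \frac{52 \left(-27 + \frac{52}{9}\right)}{27}\right) = 35193 - \left(5720 - \frac{52}{27} \left(- \frac{191}{9}\right)\right) = 35193 - \left(5720 + \frac{9932}{243}\right) = 35193 - \frac{1399892}{243} = \frac{7152007}{243}$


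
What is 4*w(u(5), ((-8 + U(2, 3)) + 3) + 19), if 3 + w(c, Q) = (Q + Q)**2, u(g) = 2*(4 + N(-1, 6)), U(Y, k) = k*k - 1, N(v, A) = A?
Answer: 7732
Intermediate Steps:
U(Y, k) = -1 + k**2 (U(Y, k) = k**2 - 1 = -1 + k**2)
u(g) = 20 (u(g) = 2*(4 + 6) = 2*10 = 20)
w(c, Q) = -3 + 4*Q**2 (w(c, Q) = -3 + (Q + Q)**2 = -3 + (2*Q)**2 = -3 + 4*Q**2)
4*w(u(5), ((-8 + U(2, 3)) + 3) + 19) = 4*(-3 + 4*(((-8 + (-1 + 3**2)) + 3) + 19)**2) = 4*(-3 + 4*(((-8 + (-1 + 9)) + 3) + 19)**2) = 4*(-3 + 4*(((-8 + 8) + 3) + 19)**2) = 4*(-3 + 4*((0 + 3) + 19)**2) = 4*(-3 + 4*(3 + 19)**2) = 4*(-3 + 4*22**2) = 4*(-3 + 4*484) = 4*(-3 + 1936) = 4*1933 = 7732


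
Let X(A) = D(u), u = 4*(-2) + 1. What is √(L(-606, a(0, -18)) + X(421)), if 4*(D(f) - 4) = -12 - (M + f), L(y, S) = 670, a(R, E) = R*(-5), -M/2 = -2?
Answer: √2687/2 ≈ 25.918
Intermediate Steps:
M = 4 (M = -2*(-2) = 4)
a(R, E) = -5*R
u = -7 (u = -8 + 1 = -7)
D(f) = -f/4 (D(f) = 4 + (-12 - (4 + f))/4 = 4 + (-12 + (-4 - f))/4 = 4 + (-16 - f)/4 = 4 + (-4 - f/4) = -f/4)
X(A) = 7/4 (X(A) = -¼*(-7) = 7/4)
√(L(-606, a(0, -18)) + X(421)) = √(670 + 7/4) = √(2687/4) = √2687/2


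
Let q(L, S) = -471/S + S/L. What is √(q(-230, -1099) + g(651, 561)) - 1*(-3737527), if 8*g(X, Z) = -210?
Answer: 3737527 + I*√54545995/1610 ≈ 3.7375e+6 + 4.5873*I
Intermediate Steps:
g(X, Z) = -105/4 (g(X, Z) = (⅛)*(-210) = -105/4)
√(q(-230, -1099) + g(651, 561)) - 1*(-3737527) = √((-471/(-1099) - 1099/(-230)) - 105/4) - 1*(-3737527) = √((-471*(-1/1099) - 1099*(-1/230)) - 105/4) + 3737527 = √((3/7 + 1099/230) - 105/4) + 3737527 = √(8383/1610 - 105/4) + 3737527 = √(-67759/3220) + 3737527 = I*√54545995/1610 + 3737527 = 3737527 + I*√54545995/1610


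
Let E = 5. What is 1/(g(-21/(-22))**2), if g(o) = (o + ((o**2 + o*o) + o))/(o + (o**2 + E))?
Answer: 11042329/3261636 ≈ 3.3855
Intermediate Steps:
g(o) = (2*o + 2*o**2)/(5 + o + o**2) (g(o) = (o + ((o**2 + o*o) + o))/(o + (o**2 + 5)) = (o + ((o**2 + o**2) + o))/(o + (5 + o**2)) = (o + (2*o**2 + o))/(5 + o + o**2) = (o + (o + 2*o**2))/(5 + o + o**2) = (2*o + 2*o**2)/(5 + o + o**2))
1/(g(-21/(-22))**2) = 1/((2*(-21/(-22))*(1 - 21/(-22))/(5 - 21/(-22) + (-21/(-22))**2))**2) = 1/((2*(-21*(-1/22))*(1 - 21*(-1/22))/(5 - 21*(-1/22) + (-21*(-1/22))**2))**2) = 1/((2*(21/22)*(1 + 21/22)/(5 + 21/22 + (21/22)**2))**2) = 1/((2*(21/22)*(43/22)/(5 + 21/22 + 441/484))**2) = 1/((2*(21/22)*(43/22)/(3323/484))**2) = 1/((2*(21/22)*(484/3323)*(43/22))**2) = 1/((1806/3323)**2) = 1/(3261636/11042329) = 11042329/3261636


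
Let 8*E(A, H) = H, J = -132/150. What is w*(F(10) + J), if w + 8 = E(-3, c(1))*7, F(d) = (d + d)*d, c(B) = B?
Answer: -141873/100 ≈ -1418.7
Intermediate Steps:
J = -22/25 (J = -132*1/150 = -22/25 ≈ -0.88000)
F(d) = 2*d**2 (F(d) = (2*d)*d = 2*d**2)
E(A, H) = H/8
w = -57/8 (w = -8 + ((1/8)*1)*7 = -8 + (1/8)*7 = -8 + 7/8 = -57/8 ≈ -7.1250)
w*(F(10) + J) = -57*(2*10**2 - 22/25)/8 = -57*(2*100 - 22/25)/8 = -57*(200 - 22/25)/8 = -57/8*4978/25 = -141873/100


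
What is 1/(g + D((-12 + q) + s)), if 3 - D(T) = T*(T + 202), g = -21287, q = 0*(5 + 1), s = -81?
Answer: -1/11147 ≈ -8.9710e-5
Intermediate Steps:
q = 0 (q = 0*6 = 0)
D(T) = 3 - T*(202 + T) (D(T) = 3 - T*(T + 202) = 3 - T*(202 + T))
1/(g + D((-12 + q) + s)) = 1/(-21287 + (3 - ((-12 + 0) - 81)² - 202*((-12 + 0) - 81))) = 1/(-21287 + (3 - (-12 - 81)² - 202*(-12 - 81))) = 1/(-21287 + (3 - 1*(-93)² - 202*(-93))) = 1/(-21287 + (3 - 1*8649 + 18786)) = 1/(-21287 + (3 - 8649 + 18786)) = 1/(-21287 + 10140) = 1/(-11147) = -1/11147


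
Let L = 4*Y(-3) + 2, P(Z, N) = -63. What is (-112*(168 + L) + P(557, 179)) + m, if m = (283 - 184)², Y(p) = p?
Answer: -7958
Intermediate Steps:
m = 9801 (m = 99² = 9801)
L = -10 (L = 4*(-3) + 2 = -12 + 2 = -10)
(-112*(168 + L) + P(557, 179)) + m = (-112*(168 - 10) - 63) + 9801 = (-112*158 - 63) + 9801 = (-17696 - 63) + 9801 = -17759 + 9801 = -7958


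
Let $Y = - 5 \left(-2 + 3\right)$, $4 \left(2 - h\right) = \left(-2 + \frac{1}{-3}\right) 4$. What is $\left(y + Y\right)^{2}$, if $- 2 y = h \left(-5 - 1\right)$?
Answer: $64$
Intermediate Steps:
$h = \frac{13}{3}$ ($h = 2 - \frac{\left(-2 + \frac{1}{-3}\right) 4}{4} = 2 - \frac{\left(-2 - \frac{1}{3}\right) 4}{4} = 2 - \frac{\left(- \frac{7}{3}\right) 4}{4} = 2 - - \frac{7}{3} = 2 + \frac{7}{3} = \frac{13}{3} \approx 4.3333$)
$Y = -5$ ($Y = \left(-5\right) 1 = -5$)
$y = 13$ ($y = - \frac{\frac{13}{3} \left(-5 - 1\right)}{2} = - \frac{\frac{13}{3} \left(-6\right)}{2} = \left(- \frac{1}{2}\right) \left(-26\right) = 13$)
$\left(y + Y\right)^{2} = \left(13 - 5\right)^{2} = 8^{2} = 64$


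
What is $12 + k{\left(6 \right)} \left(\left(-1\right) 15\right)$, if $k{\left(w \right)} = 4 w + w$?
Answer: $-438$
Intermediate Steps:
$k{\left(w \right)} = 5 w$
$12 + k{\left(6 \right)} \left(\left(-1\right) 15\right) = 12 + 5 \cdot 6 \left(\left(-1\right) 15\right) = 12 + 30 \left(-15\right) = 12 - 450 = -438$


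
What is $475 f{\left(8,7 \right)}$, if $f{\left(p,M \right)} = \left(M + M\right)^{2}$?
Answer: $93100$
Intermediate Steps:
$f{\left(p,M \right)} = 4 M^{2}$ ($f{\left(p,M \right)} = \left(2 M\right)^{2} = 4 M^{2}$)
$475 f{\left(8,7 \right)} = 475 \cdot 4 \cdot 7^{2} = 475 \cdot 4 \cdot 49 = 475 \cdot 196 = 93100$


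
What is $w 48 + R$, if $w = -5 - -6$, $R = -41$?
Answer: $7$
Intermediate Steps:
$w = 1$ ($w = -5 + 6 = 1$)
$w 48 + R = 1 \cdot 48 - 41 = 48 - 41 = 7$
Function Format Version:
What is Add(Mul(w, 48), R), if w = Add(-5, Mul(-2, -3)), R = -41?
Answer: 7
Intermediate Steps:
w = 1 (w = Add(-5, 6) = 1)
Add(Mul(w, 48), R) = Add(Mul(1, 48), -41) = Add(48, -41) = 7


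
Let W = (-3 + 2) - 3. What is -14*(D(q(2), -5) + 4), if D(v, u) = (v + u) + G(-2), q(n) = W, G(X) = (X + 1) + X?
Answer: 112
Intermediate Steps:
G(X) = 1 + 2*X (G(X) = (1 + X) + X = 1 + 2*X)
W = -4 (W = -1 - 3 = -4)
q(n) = -4
D(v, u) = -3 + u + v (D(v, u) = (v + u) + (1 + 2*(-2)) = (u + v) + (1 - 4) = (u + v) - 3 = -3 + u + v)
-14*(D(q(2), -5) + 4) = -14*((-3 - 5 - 4) + 4) = -14*(-12 + 4) = -14*(-8) = 112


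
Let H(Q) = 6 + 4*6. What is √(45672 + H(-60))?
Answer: 3*√5078 ≈ 213.78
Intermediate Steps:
H(Q) = 30 (H(Q) = 6 + 24 = 30)
√(45672 + H(-60)) = √(45672 + 30) = √45702 = 3*√5078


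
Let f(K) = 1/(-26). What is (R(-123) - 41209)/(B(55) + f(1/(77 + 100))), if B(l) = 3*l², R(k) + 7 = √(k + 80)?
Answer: -153088/33707 + 26*I*√43/235949 ≈ -4.5417 + 0.00072259*I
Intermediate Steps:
R(k) = -7 + √(80 + k) (R(k) = -7 + √(k + 80) = -7 + √(80 + k))
f(K) = -1/26
(R(-123) - 41209)/(B(55) + f(1/(77 + 100))) = ((-7 + √(80 - 123)) - 41209)/(3*55² - 1/26) = ((-7 + √(-43)) - 41209)/(3*3025 - 1/26) = ((-7 + I*√43) - 41209)/(9075 - 1/26) = (-41216 + I*√43)/(235949/26) = (-41216 + I*√43)*(26/235949) = -153088/33707 + 26*I*√43/235949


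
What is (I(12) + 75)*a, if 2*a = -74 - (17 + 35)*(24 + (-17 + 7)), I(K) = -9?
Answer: -26466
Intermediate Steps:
a = -401 (a = (-74 - (17 + 35)*(24 + (-17 + 7)))/2 = (-74 - 52*(24 - 10))/2 = (-74 - 52*14)/2 = (-74 - 1*728)/2 = (-74 - 728)/2 = (½)*(-802) = -401)
(I(12) + 75)*a = (-9 + 75)*(-401) = 66*(-401) = -26466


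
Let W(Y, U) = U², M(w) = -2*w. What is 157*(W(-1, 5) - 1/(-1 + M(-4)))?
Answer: 27318/7 ≈ 3902.6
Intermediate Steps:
157*(W(-1, 5) - 1/(-1 + M(-4))) = 157*(5² - 1/(-1 - 2*(-4))) = 157*(25 - 1/(-1 + 8)) = 157*(25 - 1/7) = 157*(25 - 1*⅐) = 157*(25 - ⅐) = 157*(174/7) = 27318/7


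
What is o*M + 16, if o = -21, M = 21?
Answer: -425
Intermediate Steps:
o*M + 16 = -21*21 + 16 = -441 + 16 = -425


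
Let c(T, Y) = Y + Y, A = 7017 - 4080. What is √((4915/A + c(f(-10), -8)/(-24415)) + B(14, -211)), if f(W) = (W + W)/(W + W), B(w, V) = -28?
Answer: I*√135364272982603665/71706855 ≈ 5.1309*I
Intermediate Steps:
A = 2937
f(W) = 1 (f(W) = (2*W)/((2*W)) = (2*W)*(1/(2*W)) = 1)
c(T, Y) = 2*Y
√((4915/A + c(f(-10), -8)/(-24415)) + B(14, -211)) = √((4915/2937 + (2*(-8))/(-24415)) - 28) = √((4915*(1/2937) - 16*(-1/24415)) - 28) = √((4915/2937 + 16/24415) - 28) = √(120046717/71706855 - 28) = √(-1887745223/71706855) = I*√135364272982603665/71706855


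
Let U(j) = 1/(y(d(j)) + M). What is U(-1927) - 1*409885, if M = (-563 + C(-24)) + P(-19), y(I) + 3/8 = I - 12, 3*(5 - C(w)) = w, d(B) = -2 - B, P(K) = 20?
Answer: -4533737977/11061 ≈ -4.0989e+5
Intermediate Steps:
C(w) = 5 - w/3
y(I) = -99/8 + I (y(I) = -3/8 + (I - 12) = -3/8 + (-12 + I) = -99/8 + I)
M = -530 (M = (-563 + (5 - 1/3*(-24))) + 20 = (-563 + (5 + 8)) + 20 = (-563 + 13) + 20 = -550 + 20 = -530)
U(j) = 1/(-4355/8 - j) (U(j) = 1/((-99/8 + (-2 - j)) - 530) = 1/((-115/8 - j) - 530) = 1/(-4355/8 - j))
U(-1927) - 1*409885 = -8/(4355 + 8*(-1927)) - 1*409885 = -8/(4355 - 15416) - 409885 = -8/(-11061) - 409885 = -8*(-1/11061) - 409885 = 8/11061 - 409885 = -4533737977/11061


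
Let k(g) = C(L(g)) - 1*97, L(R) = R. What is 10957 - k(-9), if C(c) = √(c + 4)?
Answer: 11054 - I*√5 ≈ 11054.0 - 2.2361*I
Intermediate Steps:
C(c) = √(4 + c)
k(g) = -97 + √(4 + g) (k(g) = √(4 + g) - 1*97 = √(4 + g) - 97 = -97 + √(4 + g))
10957 - k(-9) = 10957 - (-97 + √(4 - 9)) = 10957 - (-97 + √(-5)) = 10957 - (-97 + I*√5) = 10957 + (97 - I*√5) = 11054 - I*√5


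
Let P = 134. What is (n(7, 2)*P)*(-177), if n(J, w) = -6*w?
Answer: 284616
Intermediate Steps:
(n(7, 2)*P)*(-177) = (-6*2*134)*(-177) = -12*134*(-177) = -1608*(-177) = 284616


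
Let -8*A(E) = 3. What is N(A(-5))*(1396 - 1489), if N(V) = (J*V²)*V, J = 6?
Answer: 7533/256 ≈ 29.426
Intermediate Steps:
A(E) = -3/8 (A(E) = -⅛*3 = -3/8)
N(V) = 6*V³ (N(V) = (6*V²)*V = 6*V³)
N(A(-5))*(1396 - 1489) = (6*(-3/8)³)*(1396 - 1489) = (6*(-27/512))*(-93) = -81/256*(-93) = 7533/256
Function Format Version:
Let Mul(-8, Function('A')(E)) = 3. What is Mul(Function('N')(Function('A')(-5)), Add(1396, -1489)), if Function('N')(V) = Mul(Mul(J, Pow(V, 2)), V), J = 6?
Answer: Rational(7533, 256) ≈ 29.426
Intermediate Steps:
Function('A')(E) = Rational(-3, 8) (Function('A')(E) = Mul(Rational(-1, 8), 3) = Rational(-3, 8))
Function('N')(V) = Mul(6, Pow(V, 3)) (Function('N')(V) = Mul(Mul(6, Pow(V, 2)), V) = Mul(6, Pow(V, 3)))
Mul(Function('N')(Function('A')(-5)), Add(1396, -1489)) = Mul(Mul(6, Pow(Rational(-3, 8), 3)), Add(1396, -1489)) = Mul(Mul(6, Rational(-27, 512)), -93) = Mul(Rational(-81, 256), -93) = Rational(7533, 256)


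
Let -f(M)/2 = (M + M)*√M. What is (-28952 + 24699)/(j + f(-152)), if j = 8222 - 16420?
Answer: 17433047/61698066 + 1292912*I*√38/30849033 ≈ 0.28255 + 0.25836*I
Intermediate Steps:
j = -8198
f(M) = -4*M^(3/2) (f(M) = -2*(M + M)*√M = -2*2*M*√M = -4*M^(3/2))
(-28952 + 24699)/(j + f(-152)) = (-28952 + 24699)/(-8198 - (-1216)*I*√38) = -4253/(-8198 - (-1216)*I*√38) = -4253/(-8198 + 1216*I*√38)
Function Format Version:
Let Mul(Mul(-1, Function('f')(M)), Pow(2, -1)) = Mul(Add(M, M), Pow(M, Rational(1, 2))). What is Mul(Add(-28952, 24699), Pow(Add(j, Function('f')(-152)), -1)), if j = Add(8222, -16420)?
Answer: Add(Rational(17433047, 61698066), Mul(Rational(1292912, 30849033), I, Pow(38, Rational(1, 2)))) ≈ Add(0.28255, Mul(0.25836, I))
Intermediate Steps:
j = -8198
Function('f')(M) = Mul(-4, Pow(M, Rational(3, 2))) (Function('f')(M) = Mul(-2, Mul(Add(M, M), Pow(M, Rational(1, 2)))) = Mul(-2, Mul(Mul(2, M), Pow(M, Rational(1, 2)))) = Mul(-2, Mul(2, Pow(M, Rational(3, 2)))) = Mul(-4, Pow(M, Rational(3, 2))))
Mul(Add(-28952, 24699), Pow(Add(j, Function('f')(-152)), -1)) = Mul(Add(-28952, 24699), Pow(Add(-8198, Mul(-4, Pow(-152, Rational(3, 2)))), -1)) = Mul(-4253, Pow(Add(-8198, Mul(-4, Mul(-304, I, Pow(38, Rational(1, 2))))), -1)) = Mul(-4253, Pow(Add(-8198, Mul(1216, I, Pow(38, Rational(1, 2)))), -1))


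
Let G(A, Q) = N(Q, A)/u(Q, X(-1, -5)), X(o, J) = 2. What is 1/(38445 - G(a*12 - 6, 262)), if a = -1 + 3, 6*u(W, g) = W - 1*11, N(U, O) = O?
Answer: 251/9649587 ≈ 2.6011e-5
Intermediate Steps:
u(W, g) = -11/6 + W/6 (u(W, g) = (W - 1*11)/6 = (W - 11)/6 = (-11 + W)/6 = -11/6 + W/6)
a = 2
G(A, Q) = A/(-11/6 + Q/6)
1/(38445 - G(a*12 - 6, 262)) = 1/(38445 - 6*(2*12 - 6)/(-11 + 262)) = 1/(38445 - 6*(24 - 6)/251) = 1/(38445 - 6*18/251) = 1/(38445 - 1*108/251) = 1/(38445 - 108/251) = 1/(9649587/251) = 251/9649587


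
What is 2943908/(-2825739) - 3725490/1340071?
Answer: -14472308124578/3786690887469 ≈ -3.8219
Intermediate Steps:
2943908/(-2825739) - 3725490/1340071 = 2943908*(-1/2825739) - 3725490*1/1340071 = -2943908/2825739 - 3725490/1340071 = -14472308124578/3786690887469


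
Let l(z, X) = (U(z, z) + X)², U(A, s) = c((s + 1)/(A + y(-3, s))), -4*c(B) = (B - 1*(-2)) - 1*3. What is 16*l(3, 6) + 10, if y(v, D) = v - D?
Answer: 6331/9 ≈ 703.44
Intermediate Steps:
c(B) = ¼ - B/4 (c(B) = -((B - 1*(-2)) - 1*3)/4 = -((B + 2) - 3)/4 = -((2 + B) - 3)/4 = -(-1 + B)/4 = ¼ - B/4)
U(A, s) = ¼ - (1 + s)/(4*(-3 + A - s)) (U(A, s) = ¼ - (s + 1)/(4*(A + (-3 - s))) = ¼ - (1 + s)/(4*(-3 + A - s)))
l(z, X) = (⅓ + X + z/12)² (l(z, X) = ((1 + z/2 - z/4)/(3 + z - z) + X)² = ((1 + z/4)/3 + X)² = ((⅓ + z/12) + X)² = (⅓ + X + z/12)²)
16*l(3, 6) + 10 = 16*((4 + 3 + 12*6)²/144) + 10 = 16*((4 + 3 + 72)²/144) + 10 = 16*((1/144)*79²) + 10 = 16*((1/144)*6241) + 10 = 16*(6241/144) + 10 = 6241/9 + 10 = 6331/9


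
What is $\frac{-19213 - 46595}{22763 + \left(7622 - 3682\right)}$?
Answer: $- \frac{7312}{2967} \approx -2.4644$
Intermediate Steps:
$\frac{-19213 - 46595}{22763 + \left(7622 - 3682\right)} = - \frac{65808}{22763 + 3940} = - \frac{65808}{26703} = \left(-65808\right) \frac{1}{26703} = - \frac{7312}{2967}$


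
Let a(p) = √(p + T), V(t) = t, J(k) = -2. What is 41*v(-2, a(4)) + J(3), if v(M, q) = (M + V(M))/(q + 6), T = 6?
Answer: -518/13 + 82*√10/13 ≈ -19.899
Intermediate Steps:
a(p) = √(6 + p) (a(p) = √(p + 6) = √(6 + p))
v(M, q) = 2*M/(6 + q) (v(M, q) = (M + M)/(q + 6) = (2*M)/(6 + q) = 2*M/(6 + q))
41*v(-2, a(4)) + J(3) = 41*(2*(-2)/(6 + √(6 + 4))) - 2 = 41*(2*(-2)/(6 + √10)) - 2 = 41*(-4/(6 + √10)) - 2 = -164/(6 + √10) - 2 = -2 - 164/(6 + √10)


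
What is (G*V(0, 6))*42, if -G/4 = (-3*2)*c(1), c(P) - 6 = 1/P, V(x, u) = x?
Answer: 0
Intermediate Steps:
c(P) = 6 + 1/P
G = 168 (G = -4*(-3*2)*(6 + 1/1) = -(-24)*(6 + 1) = -(-24)*7 = -4*(-42) = 168)
(G*V(0, 6))*42 = (168*0)*42 = 0*42 = 0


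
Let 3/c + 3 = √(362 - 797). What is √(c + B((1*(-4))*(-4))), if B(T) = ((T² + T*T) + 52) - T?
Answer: √(3000737 - 37*I*√435)/74 ≈ 23.409 - 0.00301*I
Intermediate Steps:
B(T) = 52 - T + 2*T² (B(T) = ((T² + T²) + 52) - T = (2*T² + 52) - T = (52 + 2*T²) - T = 52 - T + 2*T²)
c = 3/(-3 + I*√435) (c = 3/(-3 + √(362 - 797)) = 3/(-3 + √(-435)) = 3/(-3 + I*√435) ≈ -0.02027 - 0.14092*I)
√(c + B((1*(-4))*(-4))) = √((-3/148 - I*√435/148) + (52 - 1*(-4)*(-4) + 2*((1*(-4))*(-4))²)) = √((-3/148 - I*√435/148) + (52 - (-4)*(-4) + 2*(-4*(-4))²)) = √((-3/148 - I*√435/148) + (52 - 1*16 + 2*16²)) = √((-3/148 - I*√435/148) + (52 - 16 + 2*256)) = √((-3/148 - I*√435/148) + (52 - 16 + 512)) = √((-3/148 - I*√435/148) + 548) = √(81101/148 - I*√435/148)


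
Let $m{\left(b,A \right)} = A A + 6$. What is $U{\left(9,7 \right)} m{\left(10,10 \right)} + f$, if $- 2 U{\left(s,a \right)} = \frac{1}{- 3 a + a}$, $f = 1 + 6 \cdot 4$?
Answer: $\frac{403}{14} \approx 28.786$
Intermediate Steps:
$f = 25$ ($f = 1 + 24 = 25$)
$m{\left(b,A \right)} = 6 + A^{2}$ ($m{\left(b,A \right)} = A^{2} + 6 = 6 + A^{2}$)
$U{\left(s,a \right)} = \frac{1}{4 a}$ ($U{\left(s,a \right)} = - \frac{1}{2 \left(- 3 a + a\right)} = - \frac{1}{2 \left(- 2 a\right)} = - \frac{\left(- \frac{1}{2}\right) \frac{1}{a}}{2} = \frac{1}{4 a}$)
$U{\left(9,7 \right)} m{\left(10,10 \right)} + f = \frac{1}{4 \cdot 7} \left(6 + 10^{2}\right) + 25 = \frac{1}{4} \cdot \frac{1}{7} \left(6 + 100\right) + 25 = \frac{1}{28} \cdot 106 + 25 = \frac{53}{14} + 25 = \frac{403}{14}$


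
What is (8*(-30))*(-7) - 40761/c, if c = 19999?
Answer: 4793937/2857 ≈ 1678.0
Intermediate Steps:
(8*(-30))*(-7) - 40761/c = (8*(-30))*(-7) - 40761/19999 = -240*(-7) - 40761*1/19999 = 1680 - 5823/2857 = 4793937/2857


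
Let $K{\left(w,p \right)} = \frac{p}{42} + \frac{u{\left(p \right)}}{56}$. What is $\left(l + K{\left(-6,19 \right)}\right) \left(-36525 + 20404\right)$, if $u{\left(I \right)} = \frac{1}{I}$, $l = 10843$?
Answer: $- \frac{79712133809}{456} \approx -1.7481 \cdot 10^{8}$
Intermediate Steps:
$K{\left(w,p \right)} = \frac{p}{42} + \frac{1}{56 p}$ ($K{\left(w,p \right)} = \frac{p}{42} + \frac{1}{p 56} = p \frac{1}{42} + \frac{1}{p} \frac{1}{56} = \frac{p}{42} + \frac{1}{56 p}$)
$\left(l + K{\left(-6,19 \right)}\right) \left(-36525 + 20404\right) = \left(10843 + \left(\frac{1}{42} \cdot 19 + \frac{1}{56 \cdot 19}\right)\right) \left(-36525 + 20404\right) = \left(10843 + \left(\frac{19}{42} + \frac{1}{56} \cdot \frac{1}{19}\right)\right) \left(-16121\right) = \left(10843 + \left(\frac{19}{42} + \frac{1}{1064}\right)\right) \left(-16121\right) = \left(10843 + \frac{1447}{3192}\right) \left(-16121\right) = \frac{34612303}{3192} \left(-16121\right) = - \frac{79712133809}{456}$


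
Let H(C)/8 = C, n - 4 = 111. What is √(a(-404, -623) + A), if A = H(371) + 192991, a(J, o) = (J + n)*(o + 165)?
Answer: √328321 ≈ 572.99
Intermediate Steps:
n = 115 (n = 4 + 111 = 115)
a(J, o) = (115 + J)*(165 + o) (a(J, o) = (J + 115)*(o + 165) = (115 + J)*(165 + o))
H(C) = 8*C
A = 195959 (A = 8*371 + 192991 = 2968 + 192991 = 195959)
√(a(-404, -623) + A) = √((18975 + 115*(-623) + 165*(-404) - 404*(-623)) + 195959) = √((18975 - 71645 - 66660 + 251692) + 195959) = √(132362 + 195959) = √328321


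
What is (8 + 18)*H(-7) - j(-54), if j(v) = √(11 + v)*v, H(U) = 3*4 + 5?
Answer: 442 + 54*I*√43 ≈ 442.0 + 354.1*I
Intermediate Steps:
H(U) = 17 (H(U) = 12 + 5 = 17)
j(v) = v*√(11 + v)
(8 + 18)*H(-7) - j(-54) = (8 + 18)*17 - (-54)*√(11 - 54) = 26*17 - (-54)*√(-43) = 442 - (-54)*I*√43 = 442 + 54*I*√43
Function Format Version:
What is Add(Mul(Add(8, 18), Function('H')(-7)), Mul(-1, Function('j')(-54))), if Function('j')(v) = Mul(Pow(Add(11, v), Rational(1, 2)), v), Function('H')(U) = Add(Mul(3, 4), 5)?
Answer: Add(442, Mul(54, I, Pow(43, Rational(1, 2)))) ≈ Add(442.00, Mul(354.10, I))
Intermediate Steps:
Function('H')(U) = 17 (Function('H')(U) = Add(12, 5) = 17)
Function('j')(v) = Mul(v, Pow(Add(11, v), Rational(1, 2)))
Add(Mul(Add(8, 18), Function('H')(-7)), Mul(-1, Function('j')(-54))) = Add(Mul(Add(8, 18), 17), Mul(-1, Mul(-54, Pow(Add(11, -54), Rational(1, 2))))) = Add(Mul(26, 17), Mul(-1, Mul(-54, Pow(-43, Rational(1, 2))))) = Add(442, Mul(-1, Mul(-54, Mul(I, Pow(43, Rational(1, 2)))))) = Add(442, Mul(-1, Mul(-54, I, Pow(43, Rational(1, 2))))) = Add(442, Mul(54, I, Pow(43, Rational(1, 2))))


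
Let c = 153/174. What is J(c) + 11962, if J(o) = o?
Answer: 693847/58 ≈ 11963.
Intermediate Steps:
c = 51/58 (c = 153*(1/174) = 51/58 ≈ 0.87931)
J(c) + 11962 = 51/58 + 11962 = 693847/58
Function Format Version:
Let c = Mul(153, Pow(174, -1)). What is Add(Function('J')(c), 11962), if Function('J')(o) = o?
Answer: Rational(693847, 58) ≈ 11963.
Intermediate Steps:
c = Rational(51, 58) (c = Mul(153, Rational(1, 174)) = Rational(51, 58) ≈ 0.87931)
Add(Function('J')(c), 11962) = Add(Rational(51, 58), 11962) = Rational(693847, 58)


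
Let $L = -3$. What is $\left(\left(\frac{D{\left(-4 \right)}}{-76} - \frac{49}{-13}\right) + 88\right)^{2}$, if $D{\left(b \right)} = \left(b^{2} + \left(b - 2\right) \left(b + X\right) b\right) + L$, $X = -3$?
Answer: $\frac{8590138489}{976144} \approx 8800.1$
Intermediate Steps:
$D{\left(b \right)} = -3 + b^{2} + b \left(-3 + b\right) \left(-2 + b\right)$ ($D{\left(b \right)} = \left(b^{2} + \left(b - 2\right) \left(b - 3\right) b\right) - 3 = \left(b^{2} + \left(-2 + b\right) \left(-3 + b\right) b\right) - 3 = \left(b^{2} + \left(-3 + b\right) \left(-2 + b\right) b\right) - 3 = \left(b^{2} + b \left(-3 + b\right) \left(-2 + b\right)\right) - 3 = -3 + b^{2} + b \left(-3 + b\right) \left(-2 + b\right)$)
$\left(\left(\frac{D{\left(-4 \right)}}{-76} - \frac{49}{-13}\right) + 88\right)^{2} = \left(\left(\frac{-3 + \left(-4\right)^{3} - 4 \left(-4\right)^{2} + 6 \left(-4\right)}{-76} - \frac{49}{-13}\right) + 88\right)^{2} = \left(\left(\left(-3 - 64 - 64 - 24\right) \left(- \frac{1}{76}\right) - - \frac{49}{13}\right) + 88\right)^{2} = \left(\left(\left(-3 - 64 - 64 - 24\right) \left(- \frac{1}{76}\right) + \frac{49}{13}\right) + 88\right)^{2} = \left(\left(\left(-155\right) \left(- \frac{1}{76}\right) + \frac{49}{13}\right) + 88\right)^{2} = \left(\left(\frac{155}{76} + \frac{49}{13}\right) + 88\right)^{2} = \left(\frac{5739}{988} + 88\right)^{2} = \left(\frac{92683}{988}\right)^{2} = \frac{8590138489}{976144}$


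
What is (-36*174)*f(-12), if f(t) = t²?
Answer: -902016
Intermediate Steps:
(-36*174)*f(-12) = -36*174*(-12)² = -6264*144 = -902016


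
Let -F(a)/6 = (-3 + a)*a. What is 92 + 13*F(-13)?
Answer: -16132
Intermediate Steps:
F(a) = -6*a*(-3 + a) (F(a) = -6*(-3 + a)*a = -6*a*(-3 + a))
92 + 13*F(-13) = 92 + 13*(6*(-13)*(3 - 1*(-13))) = 92 + 13*(6*(-13)*(3 + 13)) = 92 + 13*(6*(-13)*16) = 92 + 13*(-1248) = 92 - 16224 = -16132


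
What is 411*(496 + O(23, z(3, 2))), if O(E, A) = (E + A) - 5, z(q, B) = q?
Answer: 212487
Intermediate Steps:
O(E, A) = -5 + A + E (O(E, A) = (A + E) - 5 = -5 + A + E)
411*(496 + O(23, z(3, 2))) = 411*(496 + (-5 + 3 + 23)) = 411*(496 + 21) = 411*517 = 212487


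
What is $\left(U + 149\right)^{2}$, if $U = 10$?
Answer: $25281$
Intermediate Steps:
$\left(U + 149\right)^{2} = \left(10 + 149\right)^{2} = 159^{2} = 25281$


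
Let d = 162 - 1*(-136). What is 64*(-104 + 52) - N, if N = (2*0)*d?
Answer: -3328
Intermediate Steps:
d = 298 (d = 162 + 136 = 298)
N = 0 (N = (2*0)*298 = 0*298 = 0)
64*(-104 + 52) - N = 64*(-104 + 52) - 1*0 = 64*(-52) + 0 = -3328 + 0 = -3328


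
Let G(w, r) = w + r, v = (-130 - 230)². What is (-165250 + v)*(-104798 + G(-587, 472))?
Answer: 3740148450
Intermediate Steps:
v = 129600 (v = (-360)² = 129600)
G(w, r) = r + w
(-165250 + v)*(-104798 + G(-587, 472)) = (-165250 + 129600)*(-104798 + (472 - 587)) = -35650*(-104798 - 115) = -35650*(-104913) = 3740148450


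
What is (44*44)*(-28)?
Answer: -54208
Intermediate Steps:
(44*44)*(-28) = 1936*(-28) = -54208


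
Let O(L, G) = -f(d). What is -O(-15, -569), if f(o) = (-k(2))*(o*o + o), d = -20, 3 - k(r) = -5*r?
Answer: -4940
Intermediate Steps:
k(r) = 3 + 5*r (k(r) = 3 - (-5)*r = 3 + 5*r)
f(o) = -13*o - 13*o² (f(o) = (-(3 + 5*2))*(o*o + o) = (-(3 + 10))*(o² + o) = (-1*13)*(o + o²) = -13*(o + o²) = -13*o - 13*o²)
O(L, G) = 4940 (O(L, G) = -(-13)*(-20)*(1 - 20) = -(-13)*(-20)*(-19) = -1*(-4940) = 4940)
-O(-15, -569) = -1*4940 = -4940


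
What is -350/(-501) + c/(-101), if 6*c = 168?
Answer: 21322/50601 ≈ 0.42138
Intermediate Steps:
c = 28 (c = (⅙)*168 = 28)
-350/(-501) + c/(-101) = -350/(-501) + 28/(-101) = -350*(-1/501) + 28*(-1/101) = 350/501 - 28/101 = 21322/50601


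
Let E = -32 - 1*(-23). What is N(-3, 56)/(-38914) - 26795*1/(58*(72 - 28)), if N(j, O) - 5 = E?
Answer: -521345211/49654264 ≈ -10.500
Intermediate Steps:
E = -9 (E = -32 + 23 = -9)
N(j, O) = -4 (N(j, O) = 5 - 9 = -4)
N(-3, 56)/(-38914) - 26795*1/(58*(72 - 28)) = -4/(-38914) - 26795*1/(58*(72 - 28)) = -4*(-1/38914) - 26795/(58*44) = 2/19457 - 26795/2552 = -521345211/49654264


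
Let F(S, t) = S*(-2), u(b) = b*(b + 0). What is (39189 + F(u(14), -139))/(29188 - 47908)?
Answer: -38797/18720 ≈ -2.0725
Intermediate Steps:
u(b) = b**2 (u(b) = b*b = b**2)
F(S, t) = -2*S
(39189 + F(u(14), -139))/(29188 - 47908) = (39189 - 2*14**2)/(29188 - 47908) = (39189 - 2*196)/(-18720) = (39189 - 392)*(-1/18720) = 38797*(-1/18720) = -38797/18720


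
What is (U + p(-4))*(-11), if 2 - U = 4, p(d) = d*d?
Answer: -154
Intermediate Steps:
p(d) = d²
U = -2 (U = 2 - 1*4 = 2 - 4 = -2)
(U + p(-4))*(-11) = (-2 + (-4)²)*(-11) = (-2 + 16)*(-11) = 14*(-11) = -154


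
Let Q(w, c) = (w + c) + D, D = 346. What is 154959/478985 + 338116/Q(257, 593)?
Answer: 3118035062/11016655 ≈ 283.03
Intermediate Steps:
Q(w, c) = 346 + c + w (Q(w, c) = (w + c) + 346 = (c + w) + 346 = 346 + c + w)
154959/478985 + 338116/Q(257, 593) = 154959/478985 + 338116/(346 + 593 + 257) = 154959*(1/478985) + 338116/1196 = 154959/478985 + 338116*(1/1196) = 154959/478985 + 84529/299 = 3118035062/11016655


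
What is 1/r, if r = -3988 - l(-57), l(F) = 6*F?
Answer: -1/3646 ≈ -0.00027427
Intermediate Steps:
r = -3646 (r = -3988 - 6*(-57) = -3988 - 1*(-342) = -3988 + 342 = -3646)
1/r = 1/(-3646) = -1/3646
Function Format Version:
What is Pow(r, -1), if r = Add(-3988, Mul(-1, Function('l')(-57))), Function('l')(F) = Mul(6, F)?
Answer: Rational(-1, 3646) ≈ -0.00027427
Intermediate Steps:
r = -3646 (r = Add(-3988, Mul(-1, Mul(6, -57))) = Add(-3988, Mul(-1, -342)) = Add(-3988, 342) = -3646)
Pow(r, -1) = Pow(-3646, -1) = Rational(-1, 3646)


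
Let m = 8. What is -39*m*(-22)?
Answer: 6864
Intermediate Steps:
-39*m*(-22) = -39*8*(-22) = -312*(-22) = 6864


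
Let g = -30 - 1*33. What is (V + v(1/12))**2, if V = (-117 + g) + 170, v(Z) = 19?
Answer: 81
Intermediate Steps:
g = -63 (g = -30 - 33 = -63)
V = -10 (V = (-117 - 63) + 170 = -180 + 170 = -10)
(V + v(1/12))**2 = (-10 + 19)**2 = 9**2 = 81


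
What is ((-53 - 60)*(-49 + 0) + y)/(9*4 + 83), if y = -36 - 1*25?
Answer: 5476/119 ≈ 46.017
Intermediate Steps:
y = -61 (y = -36 - 25 = -61)
((-53 - 60)*(-49 + 0) + y)/(9*4 + 83) = ((-53 - 60)*(-49 + 0) - 61)/(9*4 + 83) = (-113*(-49) - 61)/(36 + 83) = (5537 - 61)/119 = (1/119)*5476 = 5476/119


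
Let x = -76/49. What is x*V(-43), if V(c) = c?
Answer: 3268/49 ≈ 66.694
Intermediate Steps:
x = -76/49 (x = -76*1/49 = -76/49 ≈ -1.5510)
x*V(-43) = -76/49*(-43) = 3268/49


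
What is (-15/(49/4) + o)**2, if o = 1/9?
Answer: 241081/194481 ≈ 1.2396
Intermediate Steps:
o = 1/9 ≈ 0.11111
(-15/(49/4) + o)**2 = (-15/(49/4) + 1/9)**2 = (-15/(49*(1/4)) + 1/9)**2 = (-15/49/4 + 1/9)**2 = (-15*4/49 + 1/9)**2 = (-60/49 + 1/9)**2 = (-491/441)**2 = 241081/194481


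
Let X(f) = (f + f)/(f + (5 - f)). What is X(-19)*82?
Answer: -3116/5 ≈ -623.20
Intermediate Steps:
X(f) = 2*f/5 (X(f) = (2*f)/5 = (2*f)*(⅕) = 2*f/5)
X(-19)*82 = ((⅖)*(-19))*82 = -38/5*82 = -3116/5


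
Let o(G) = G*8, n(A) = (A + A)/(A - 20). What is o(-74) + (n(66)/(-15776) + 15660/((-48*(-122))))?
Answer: -6521990711/11066864 ≈ -589.33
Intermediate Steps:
n(A) = 2*A/(-20 + A) (n(A) = (2*A)/(-20 + A) = 2*A/(-20 + A))
o(G) = 8*G
o(-74) + (n(66)/(-15776) + 15660/((-48*(-122)))) = 8*(-74) + ((2*66/(-20 + 66))/(-15776) + 15660/((-48*(-122)))) = -592 + ((2*66/46)*(-1/15776) + 15660/5856) = -592 + ((2*66*(1/46))*(-1/15776) + 15660*(1/5856)) = -592 + ((66/23)*(-1/15776) + 1305/488) = -592 + (-33/181424 + 1305/488) = -592 + 29592777/11066864 = -6521990711/11066864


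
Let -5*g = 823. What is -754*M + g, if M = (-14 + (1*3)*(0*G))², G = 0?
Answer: -739743/5 ≈ -1.4795e+5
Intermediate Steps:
g = -823/5 (g = -⅕*823 = -823/5 ≈ -164.60)
M = 196 (M = (-14 + (1*3)*(0*0))² = (-14 + 3*0)² = (-14 + 0)² = (-14)² = 196)
-754*M + g = -754*196 - 823/5 = -147784 - 823/5 = -739743/5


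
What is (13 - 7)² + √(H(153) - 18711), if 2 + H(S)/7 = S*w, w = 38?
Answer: 36 + √21973 ≈ 184.23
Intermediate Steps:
H(S) = -14 + 266*S (H(S) = -14 + 7*(S*38) = -14 + 7*(38*S) = -14 + 266*S)
(13 - 7)² + √(H(153) - 18711) = (13 - 7)² + √((-14 + 266*153) - 18711) = 6² + √((-14 + 40698) - 18711) = 36 + √(40684 - 18711) = 36 + √21973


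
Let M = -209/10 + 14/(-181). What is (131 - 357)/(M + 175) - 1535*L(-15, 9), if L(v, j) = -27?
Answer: 11553669485/278781 ≈ 41444.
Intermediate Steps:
M = -37969/1810 (M = -209*1/10 + 14*(-1/181) = -209/10 - 14/181 = -37969/1810 ≈ -20.977)
(131 - 357)/(M + 175) - 1535*L(-15, 9) = (131 - 357)/(-37969/1810 + 175) - 1535*(-27) = -226/278781/1810 + 41445 = -226*1810/278781 + 41445 = -409060/278781 + 41445 = 11553669485/278781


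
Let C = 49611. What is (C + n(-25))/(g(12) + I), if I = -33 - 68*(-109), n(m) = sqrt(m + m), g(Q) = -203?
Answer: 719/104 + 5*I*sqrt(2)/7176 ≈ 6.9135 + 0.00098538*I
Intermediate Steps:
n(m) = sqrt(2)*sqrt(m) (n(m) = sqrt(2*m) = sqrt(2)*sqrt(m))
I = 7379 (I = -33 + 7412 = 7379)
(C + n(-25))/(g(12) + I) = (49611 + sqrt(2)*sqrt(-25))/(-203 + 7379) = (49611 + sqrt(2)*(5*I))/7176 = (49611 + 5*I*sqrt(2))*(1/7176) = 719/104 + 5*I*sqrt(2)/7176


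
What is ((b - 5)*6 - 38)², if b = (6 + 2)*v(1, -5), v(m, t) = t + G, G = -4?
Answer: 250000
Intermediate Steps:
v(m, t) = -4 + t (v(m, t) = t - 4 = -4 + t)
b = -72 (b = (6 + 2)*(-4 - 5) = 8*(-9) = -72)
((b - 5)*6 - 38)² = ((-72 - 5)*6 - 38)² = (-77*6 - 38)² = (-462 - 38)² = (-500)² = 250000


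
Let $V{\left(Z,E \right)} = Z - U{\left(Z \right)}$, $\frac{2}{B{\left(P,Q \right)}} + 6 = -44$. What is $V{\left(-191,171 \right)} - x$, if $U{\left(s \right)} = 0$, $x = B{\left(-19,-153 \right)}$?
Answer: $- \frac{4774}{25} \approx -190.96$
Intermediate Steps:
$B{\left(P,Q \right)} = - \frac{1}{25}$ ($B{\left(P,Q \right)} = \frac{2}{-6 - 44} = \frac{2}{-50} = 2 \left(- \frac{1}{50}\right) = - \frac{1}{25}$)
$x = - \frac{1}{25} \approx -0.04$
$V{\left(Z,E \right)} = Z$ ($V{\left(Z,E \right)} = Z - 0 = Z + 0 = Z$)
$V{\left(-191,171 \right)} - x = -191 - - \frac{1}{25} = -191 + \frac{1}{25} = - \frac{4774}{25}$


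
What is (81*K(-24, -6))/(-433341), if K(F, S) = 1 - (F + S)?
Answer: -279/48149 ≈ -0.0057945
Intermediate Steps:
K(F, S) = 1 - F - S (K(F, S) = 1 + (-F - S) = 1 - F - S)
(81*K(-24, -6))/(-433341) = (81*(1 - 1*(-24) - 1*(-6)))/(-433341) = (81*(1 + 24 + 6))*(-1/433341) = (81*31)*(-1/433341) = 2511*(-1/433341) = -279/48149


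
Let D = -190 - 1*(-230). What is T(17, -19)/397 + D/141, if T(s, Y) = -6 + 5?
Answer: 15739/55977 ≈ 0.28117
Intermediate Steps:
T(s, Y) = -1
D = 40 (D = -190 + 230 = 40)
T(17, -19)/397 + D/141 = -1/397 + 40/141 = 15739/55977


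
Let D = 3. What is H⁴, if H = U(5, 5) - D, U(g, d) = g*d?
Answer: 234256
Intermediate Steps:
U(g, d) = d*g
H = 22 (H = 5*5 - 1*3 = 25 - 3 = 22)
H⁴ = 22⁴ = 234256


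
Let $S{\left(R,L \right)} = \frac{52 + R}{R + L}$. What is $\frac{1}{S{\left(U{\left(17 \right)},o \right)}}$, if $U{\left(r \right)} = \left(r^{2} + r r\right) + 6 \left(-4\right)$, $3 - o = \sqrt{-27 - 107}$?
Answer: $\frac{557}{606} - \frac{i \sqrt{134}}{606} \approx 0.91914 - 0.019102 i$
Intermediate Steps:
$o = 3 - i \sqrt{134}$ ($o = 3 - \sqrt{-27 - 107} = 3 - \sqrt{-134} = 3 - i \sqrt{134} \approx 3.0 - 11.576 i$)
$U{\left(r \right)} = -24 + 2 r^{2}$ ($U{\left(r \right)} = \left(r^{2} + r^{2}\right) - 24 = 2 r^{2} - 24 = -24 + 2 r^{2}$)
$S{\left(R,L \right)} = \frac{52 + R}{L + R}$
$\frac{1}{S{\left(U{\left(17 \right)},o \right)}} = \frac{1}{\frac{1}{\left(3 - i \sqrt{134}\right) - \left(24 - 2 \cdot 17^{2}\right)} \left(52 - \left(24 - 2 \cdot 17^{2}\right)\right)} = \frac{1}{\frac{1}{\left(3 - i \sqrt{134}\right) + \left(-24 + 2 \cdot 289\right)} \left(52 + \left(-24 + 2 \cdot 289\right)\right)} = \frac{1}{\frac{1}{\left(3 - i \sqrt{134}\right) + \left(-24 + 578\right)} \left(52 + \left(-24 + 578\right)\right)} = \frac{1}{\frac{1}{\left(3 - i \sqrt{134}\right) + 554} \left(52 + 554\right)} = \frac{1}{\frac{1}{557 - i \sqrt{134}} \cdot 606} = \frac{1}{606 \frac{1}{557 - i \sqrt{134}}} = \frac{557}{606} - \frac{i \sqrt{134}}{606}$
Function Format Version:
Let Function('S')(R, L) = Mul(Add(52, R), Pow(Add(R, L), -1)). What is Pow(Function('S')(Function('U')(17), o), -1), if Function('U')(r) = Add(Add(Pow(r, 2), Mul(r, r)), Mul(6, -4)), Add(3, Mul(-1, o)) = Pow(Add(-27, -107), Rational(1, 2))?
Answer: Add(Rational(557, 606), Mul(Rational(-1, 606), I, Pow(134, Rational(1, 2)))) ≈ Add(0.91914, Mul(-0.019102, I))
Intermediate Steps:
o = Add(3, Mul(-1, I, Pow(134, Rational(1, 2)))) (o = Add(3, Mul(-1, Pow(Add(-27, -107), Rational(1, 2)))) = Add(3, Mul(-1, Pow(-134, Rational(1, 2)))) = Add(3, Mul(-1, Mul(I, Pow(134, Rational(1, 2))))) = Add(3, Mul(-1, I, Pow(134, Rational(1, 2)))) ≈ Add(3.0000, Mul(-11.576, I)))
Function('U')(r) = Add(-24, Mul(2, Pow(r, 2))) (Function('U')(r) = Add(Add(Pow(r, 2), Pow(r, 2)), -24) = Add(Mul(2, Pow(r, 2)), -24) = Add(-24, Mul(2, Pow(r, 2))))
Function('S')(R, L) = Mul(Pow(Add(L, R), -1), Add(52, R)) (Function('S')(R, L) = Mul(Add(52, R), Pow(Add(L, R), -1)) = Mul(Pow(Add(L, R), -1), Add(52, R)))
Pow(Function('S')(Function('U')(17), o), -1) = Pow(Mul(Pow(Add(Add(3, Mul(-1, I, Pow(134, Rational(1, 2)))), Add(-24, Mul(2, Pow(17, 2)))), -1), Add(52, Add(-24, Mul(2, Pow(17, 2))))), -1) = Pow(Mul(Pow(Add(Add(3, Mul(-1, I, Pow(134, Rational(1, 2)))), Add(-24, Mul(2, 289))), -1), Add(52, Add(-24, Mul(2, 289)))), -1) = Pow(Mul(Pow(Add(Add(3, Mul(-1, I, Pow(134, Rational(1, 2)))), Add(-24, 578)), -1), Add(52, Add(-24, 578))), -1) = Pow(Mul(Pow(Add(Add(3, Mul(-1, I, Pow(134, Rational(1, 2)))), 554), -1), Add(52, 554)), -1) = Pow(Mul(Pow(Add(557, Mul(-1, I, Pow(134, Rational(1, 2)))), -1), 606), -1) = Pow(Mul(606, Pow(Add(557, Mul(-1, I, Pow(134, Rational(1, 2)))), -1)), -1) = Add(Rational(557, 606), Mul(Rational(-1, 606), I, Pow(134, Rational(1, 2))))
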